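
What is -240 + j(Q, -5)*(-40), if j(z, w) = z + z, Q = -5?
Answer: 160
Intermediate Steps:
j(z, w) = 2*z
-240 + j(Q, -5)*(-40) = -240 + (2*(-5))*(-40) = -240 - 10*(-40) = -240 + 400 = 160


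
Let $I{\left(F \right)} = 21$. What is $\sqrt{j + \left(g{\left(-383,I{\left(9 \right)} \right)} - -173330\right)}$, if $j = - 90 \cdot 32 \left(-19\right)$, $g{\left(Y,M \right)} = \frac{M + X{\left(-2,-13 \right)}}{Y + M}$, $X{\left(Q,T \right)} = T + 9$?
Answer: $\frac{\sqrt{29884578046}}{362} \approx 477.55$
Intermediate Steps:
$X{\left(Q,T \right)} = 9 + T$
$g{\left(Y,M \right)} = \frac{-4 + M}{M + Y}$ ($g{\left(Y,M \right)} = \frac{M + \left(9 - 13\right)}{Y + M} = \frac{M - 4}{M + Y} = \frac{-4 + M}{M + Y}$)
$j = 54720$ ($j = \left(-90\right) \left(-608\right) = 54720$)
$\sqrt{j + \left(g{\left(-383,I{\left(9 \right)} \right)} - -173330\right)} = \sqrt{54720 + \left(\frac{-4 + 21}{21 - 383} - -173330\right)} = \sqrt{54720 + \left(\frac{1}{-362} \cdot 17 + 173330\right)} = \sqrt{54720 + \left(\left(- \frac{1}{362}\right) 17 + 173330\right)} = \sqrt{54720 + \left(- \frac{17}{362} + 173330\right)} = \sqrt{54720 + \frac{62745443}{362}} = \sqrt{\frac{82554083}{362}} = \frac{\sqrt{29884578046}}{362}$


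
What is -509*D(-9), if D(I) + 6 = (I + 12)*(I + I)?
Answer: 30540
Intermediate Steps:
D(I) = -6 + 2*I*(12 + I) (D(I) = -6 + (I + 12)*(I + I) = -6 + (12 + I)*(2*I) = -6 + 2*I*(12 + I))
-509*D(-9) = -509*(-6 + 2*(-9)**2 + 24*(-9)) = -509*(-6 + 2*81 - 216) = -509*(-6 + 162 - 216) = -509*(-60) = 30540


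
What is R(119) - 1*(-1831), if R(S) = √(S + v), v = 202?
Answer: 1831 + √321 ≈ 1848.9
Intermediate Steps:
R(S) = √(202 + S) (R(S) = √(S + 202) = √(202 + S))
R(119) - 1*(-1831) = √(202 + 119) - 1*(-1831) = √321 + 1831 = 1831 + √321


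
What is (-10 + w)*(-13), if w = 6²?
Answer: -338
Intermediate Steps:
w = 36
(-10 + w)*(-13) = (-10 + 36)*(-13) = 26*(-13) = -338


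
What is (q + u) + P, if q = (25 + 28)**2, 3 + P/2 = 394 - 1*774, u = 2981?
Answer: 5024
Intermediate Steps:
P = -766 (P = -6 + 2*(394 - 1*774) = -6 + 2*(394 - 774) = -6 + 2*(-380) = -6 - 760 = -766)
q = 2809 (q = 53**2 = 2809)
(q + u) + P = (2809 + 2981) - 766 = 5790 - 766 = 5024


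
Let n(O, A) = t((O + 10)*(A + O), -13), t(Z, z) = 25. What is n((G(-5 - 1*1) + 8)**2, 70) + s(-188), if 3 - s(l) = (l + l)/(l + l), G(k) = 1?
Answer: 27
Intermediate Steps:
s(l) = 2 (s(l) = 3 - (l + l)/(l + l) = 3 - 2*l/(2*l) = 3 - 2*l*1/(2*l) = 3 - 1*1 = 3 - 1 = 2)
n(O, A) = 25
n((G(-5 - 1*1) + 8)**2, 70) + s(-188) = 25 + 2 = 27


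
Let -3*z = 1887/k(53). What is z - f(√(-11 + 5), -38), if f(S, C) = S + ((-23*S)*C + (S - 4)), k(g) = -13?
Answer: 681/13 - 876*I*√6 ≈ 52.385 - 2145.8*I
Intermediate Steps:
z = 629/13 (z = -629/(-13) = -629*(-1)/13 = -⅓*(-1887/13) = 629/13 ≈ 48.385)
f(S, C) = -4 + 2*S - 23*C*S (f(S, C) = S + (-23*C*S + (-4 + S)) = S + (-4 + S - 23*C*S) = -4 + 2*S - 23*C*S)
z - f(√(-11 + 5), -38) = 629/13 - (-4 + 2*√(-11 + 5) - 23*(-38)*√(-11 + 5)) = 629/13 - (-4 + 2*√(-6) - 23*(-38)*√(-6)) = 629/13 - (-4 + 2*(I*√6) - 23*(-38)*I*√6) = 629/13 - (-4 + 2*I*√6 + 874*I*√6) = 629/13 - (-4 + 876*I*√6) = 629/13 + (4 - 876*I*√6) = 681/13 - 876*I*√6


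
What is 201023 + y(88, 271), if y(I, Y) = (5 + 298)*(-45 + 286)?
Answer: 274046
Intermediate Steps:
y(I, Y) = 73023 (y(I, Y) = 303*241 = 73023)
201023 + y(88, 271) = 201023 + 73023 = 274046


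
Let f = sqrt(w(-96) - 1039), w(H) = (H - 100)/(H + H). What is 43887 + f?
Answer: 43887 + I*sqrt(149469)/12 ≈ 43887.0 + 32.218*I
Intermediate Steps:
w(H) = (-100 + H)/(2*H) (w(H) = (-100 + H)/((2*H)) = (-100 + H)*(1/(2*H)) = (-100 + H)/(2*H))
f = I*sqrt(149469)/12 (f = sqrt((1/2)*(-100 - 96)/(-96) - 1039) = sqrt((1/2)*(-1/96)*(-196) - 1039) = sqrt(49/48 - 1039) = sqrt(-49823/48) = I*sqrt(149469)/12 ≈ 32.218*I)
43887 + f = 43887 + I*sqrt(149469)/12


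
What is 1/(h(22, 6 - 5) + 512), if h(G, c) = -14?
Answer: 1/498 ≈ 0.0020080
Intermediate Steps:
1/(h(22, 6 - 5) + 512) = 1/(-14 + 512) = 1/498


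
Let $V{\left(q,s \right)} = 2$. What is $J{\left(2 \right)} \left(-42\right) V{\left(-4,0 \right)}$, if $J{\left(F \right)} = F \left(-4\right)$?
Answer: $672$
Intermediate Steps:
$J{\left(F \right)} = - 4 F$
$J{\left(2 \right)} \left(-42\right) V{\left(-4,0 \right)} = \left(-4\right) 2 \left(-42\right) 2 = \left(-8\right) \left(-42\right) 2 = 336 \cdot 2 = 672$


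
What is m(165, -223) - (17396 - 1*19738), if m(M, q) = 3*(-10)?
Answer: 2312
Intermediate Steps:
m(M, q) = -30
m(165, -223) - (17396 - 1*19738) = -30 - (17396 - 1*19738) = -30 - (17396 - 19738) = -30 - 1*(-2342) = -30 + 2342 = 2312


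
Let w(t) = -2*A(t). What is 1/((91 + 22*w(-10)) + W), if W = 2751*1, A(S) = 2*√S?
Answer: 1421/4077202 + 22*I*√10/2038601 ≈ 0.00034852 + 3.4126e-5*I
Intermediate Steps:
w(t) = -4*√t
W = 2751
1/((91 + 22*w(-10)) + W) = 1/((91 + 22*(-4*I*√10)) + 2751) = 1/((91 - 88*I*√10) + 2751) = 1/(2842 - 88*I*√10)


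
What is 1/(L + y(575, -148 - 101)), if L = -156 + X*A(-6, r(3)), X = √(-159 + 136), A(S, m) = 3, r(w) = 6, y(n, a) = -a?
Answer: 31/2952 - I*√23/2952 ≈ 0.010501 - 0.0016246*I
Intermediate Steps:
X = I*√23 (X = √(-23) = I*√23 ≈ 4.7958*I)
L = -156 + 3*I*√23 (L = -156 + (I*√23)*3 = -156 + 3*I*√23 ≈ -156.0 + 14.387*I)
1/(L + y(575, -148 - 101)) = 1/((-156 + 3*I*√23) - (-148 - 101)) = 1/((-156 + 3*I*√23) - 1*(-249)) = 1/((-156 + 3*I*√23) + 249) = 1/(93 + 3*I*√23)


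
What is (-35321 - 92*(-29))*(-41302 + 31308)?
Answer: 326334082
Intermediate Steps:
(-35321 - 92*(-29))*(-41302 + 31308) = (-35321 + 2668)*(-9994) = -32653*(-9994) = 326334082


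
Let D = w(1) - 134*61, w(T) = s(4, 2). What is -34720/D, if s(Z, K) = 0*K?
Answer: 17360/4087 ≈ 4.2476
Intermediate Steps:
s(Z, K) = 0
w(T) = 0
D = -8174 (D = 0 - 134*61 = 0 - 8174 = -8174)
-34720/D = -34720/(-8174) = -34720*(-1/8174) = 17360/4087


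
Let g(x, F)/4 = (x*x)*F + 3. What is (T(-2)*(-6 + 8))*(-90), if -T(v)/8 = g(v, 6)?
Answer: 155520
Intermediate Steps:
g(x, F) = 12 + 4*F*x² (g(x, F) = 4*((x*x)*F + 3) = 4*(x²*F + 3) = 4*(F*x² + 3) = 4*(3 + F*x²) = 12 + 4*F*x²)
T(v) = -96 - 192*v² (T(v) = -8*(12 + 4*6*v²) = -8*(12 + 24*v²) = -96 - 192*v²)
(T(-2)*(-6 + 8))*(-90) = ((-96 - 192*(-2)²)*(-6 + 8))*(-90) = ((-96 - 192*4)*2)*(-90) = ((-96 - 768)*2)*(-90) = -864*2*(-90) = -1728*(-90) = 155520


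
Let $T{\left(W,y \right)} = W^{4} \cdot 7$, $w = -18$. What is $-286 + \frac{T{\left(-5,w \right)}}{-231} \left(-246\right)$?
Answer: $\frac{48104}{11} \approx 4373.1$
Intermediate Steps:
$T{\left(W,y \right)} = 7 W^{4}$
$-286 + \frac{T{\left(-5,w \right)}}{-231} \left(-246\right) = -286 + \frac{7 \left(-5\right)^{4}}{-231} \left(-246\right) = -286 + 7 \cdot 625 \left(- \frac{1}{231}\right) \left(-246\right) = -286 + 4375 \left(- \frac{1}{231}\right) \left(-246\right) = -286 - - \frac{51250}{11} = -286 + \frac{51250}{11} = \frac{48104}{11}$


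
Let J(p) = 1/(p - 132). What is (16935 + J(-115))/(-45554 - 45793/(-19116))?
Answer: -79961157504/215078824337 ≈ -0.37178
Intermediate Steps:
J(p) = 1/(-132 + p)
(16935 + J(-115))/(-45554 - 45793/(-19116)) = (16935 + 1/(-132 - 115))/(-45554 - 45793/(-19116)) = (16935 + 1/(-247))/(-45554 - 45793*(-1/19116)) = (16935 - 1/247)/(-45554 + 45793/19116) = 4182944/(247*(-870764471/19116)) = (4182944/247)*(-19116/870764471) = -79961157504/215078824337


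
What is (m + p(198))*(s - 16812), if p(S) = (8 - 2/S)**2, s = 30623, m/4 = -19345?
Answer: -10465640178889/9801 ≈ -1.0678e+9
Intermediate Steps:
m = -77380 (m = 4*(-19345) = -77380)
(m + p(198))*(s - 16812) = (-77380 + 4*(-1 + 4*198)**2/198**2)*(30623 - 16812) = (-77380 + 4*(1/39204)*(-1 + 792)**2)*13811 = (-77380 + 4*(1/39204)*791**2)*13811 = (-77380 + 4*(1/39204)*625681)*13811 = (-77380 + 625681/9801)*13811 = -757775699/9801*13811 = -10465640178889/9801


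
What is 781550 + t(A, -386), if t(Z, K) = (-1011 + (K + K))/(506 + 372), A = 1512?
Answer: 686199117/878 ≈ 7.8155e+5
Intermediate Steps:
t(Z, K) = -1011/878 + K/439 (t(Z, K) = (-1011 + 2*K)/878 = (-1011 + 2*K)*(1/878) = -1011/878 + K/439)
781550 + t(A, -386) = 781550 + (-1011/878 + (1/439)*(-386)) = 781550 + (-1011/878 - 386/439) = 781550 - 1783/878 = 686199117/878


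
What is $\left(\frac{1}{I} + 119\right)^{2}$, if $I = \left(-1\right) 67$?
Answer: $\frac{63552784}{4489} \approx 14157.0$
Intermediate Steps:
$I = -67$
$\left(\frac{1}{I} + 119\right)^{2} = \left(\frac{1}{-67} + 119\right)^{2} = \left(- \frac{1}{67} + 119\right)^{2} = \left(\frac{7972}{67}\right)^{2} = \frac{63552784}{4489}$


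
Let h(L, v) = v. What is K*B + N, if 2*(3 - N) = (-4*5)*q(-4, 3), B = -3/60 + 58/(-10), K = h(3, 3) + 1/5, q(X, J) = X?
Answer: -1393/25 ≈ -55.720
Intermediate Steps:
K = 16/5 (K = 3 + 1/5 = 3 + ⅕ = 16/5 ≈ 3.2000)
B = -117/20 (B = -3*1/60 + 58*(-⅒) = -1/20 - 29/5 = -117/20 ≈ -5.8500)
N = -37 (N = 3 - (-4*5)*(-4)/2 = 3 - (-10)*(-4) = 3 - ½*80 = 3 - 40 = -37)
K*B + N = (16/5)*(-117/20) - 37 = -468/25 - 37 = -1393/25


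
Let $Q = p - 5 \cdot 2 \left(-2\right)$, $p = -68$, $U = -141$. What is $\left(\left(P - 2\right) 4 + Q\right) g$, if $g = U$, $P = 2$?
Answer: $6768$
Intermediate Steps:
$g = -141$
$Q = -48$ ($Q = -68 - 5 \cdot 2 \left(-2\right) = -68 - 10 \left(-2\right) = -68 - -20 = -68 + 20 = -48$)
$\left(\left(P - 2\right) 4 + Q\right) g = \left(\left(2 - 2\right) 4 - 48\right) \left(-141\right) = \left(0 \cdot 4 - 48\right) \left(-141\right) = \left(0 - 48\right) \left(-141\right) = \left(-48\right) \left(-141\right) = 6768$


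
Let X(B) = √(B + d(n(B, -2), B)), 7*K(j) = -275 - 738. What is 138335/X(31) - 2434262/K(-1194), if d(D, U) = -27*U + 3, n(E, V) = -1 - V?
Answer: 17039834/1013 - 1895*I*√803/11 ≈ 16821.0 - 4881.7*I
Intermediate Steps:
K(j) = -1013/7 (K(j) = (-275 - 738)/7 = (⅐)*(-1013) = -1013/7)
d(D, U) = 3 - 27*U
X(B) = √(3 - 26*B) (X(B) = √(B + (3 - 27*B)) = √(3 - 26*B))
138335/X(31) - 2434262/K(-1194) = 138335/(√(3 - 26*31)) - 2434262/(-1013/7) = 138335/(√(3 - 806)) - 2434262*(-7/1013) = 138335/(√(-803)) + 17039834/1013 = 138335/((I*√803)) + 17039834/1013 = 138335*(-I*√803/803) + 17039834/1013 = -1895*I*√803/11 + 17039834/1013 = 17039834/1013 - 1895*I*√803/11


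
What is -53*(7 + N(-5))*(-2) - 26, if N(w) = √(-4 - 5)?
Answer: 716 + 318*I ≈ 716.0 + 318.0*I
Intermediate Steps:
N(w) = 3*I (N(w) = √(-9) = 3*I)
-53*(7 + N(-5))*(-2) - 26 = -53*(7 + 3*I)*(-2) - 26 = -53*(-14 - 6*I) - 26 = (742 + 318*I) - 26 = 716 + 318*I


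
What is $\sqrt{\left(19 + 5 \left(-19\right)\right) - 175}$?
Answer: $i \sqrt{251} \approx 15.843 i$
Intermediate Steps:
$\sqrt{\left(19 + 5 \left(-19\right)\right) - 175} = \sqrt{\left(19 - 95\right) - 175} = \sqrt{-76 - 175} = \sqrt{-251} = i \sqrt{251}$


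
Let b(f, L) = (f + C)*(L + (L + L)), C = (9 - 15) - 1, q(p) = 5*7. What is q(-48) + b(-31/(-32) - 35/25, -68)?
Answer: 62039/40 ≈ 1551.0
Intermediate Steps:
q(p) = 35
C = -7 (C = -6 - 1 = -7)
b(f, L) = 3*L*(-7 + f) (b(f, L) = (f - 7)*(L + (L + L)) = (-7 + f)*(L + 2*L) = (-7 + f)*(3*L) = 3*L*(-7 + f))
q(-48) + b(-31/(-32) - 35/25, -68) = 35 + 3*(-68)*(-7 + (-31/(-32) - 35/25)) = 35 + 3*(-68)*(-7 + (-31*(-1/32) - 35*1/25)) = 35 + 3*(-68)*(-7 + (31/32 - 7/5)) = 35 + 3*(-68)*(-7 - 69/160) = 35 + 3*(-68)*(-1189/160) = 35 + 60639/40 = 62039/40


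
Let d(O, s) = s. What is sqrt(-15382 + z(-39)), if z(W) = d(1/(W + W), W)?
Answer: I*sqrt(15421) ≈ 124.18*I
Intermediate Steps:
z(W) = W
sqrt(-15382 + z(-39)) = sqrt(-15382 - 39) = sqrt(-15421) = I*sqrt(15421)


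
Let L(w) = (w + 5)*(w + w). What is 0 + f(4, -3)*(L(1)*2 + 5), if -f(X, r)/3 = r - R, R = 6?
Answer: 783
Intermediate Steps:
L(w) = 2*w*(5 + w) (L(w) = (5 + w)*(2*w) = 2*w*(5 + w))
f(X, r) = 18 - 3*r (f(X, r) = -3*(r - 1*6) = -3*(r - 6) = -3*(-6 + r) = 18 - 3*r)
0 + f(4, -3)*(L(1)*2 + 5) = 0 + (18 - 3*(-3))*((2*1*(5 + 1))*2 + 5) = 0 + (18 + 9)*((2*1*6)*2 + 5) = 0 + 27*(12*2 + 5) = 0 + 27*(24 + 5) = 0 + 27*29 = 0 + 783 = 783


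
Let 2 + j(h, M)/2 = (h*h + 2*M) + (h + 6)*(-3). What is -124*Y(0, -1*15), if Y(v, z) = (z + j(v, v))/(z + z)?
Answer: -682/3 ≈ -227.33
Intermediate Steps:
j(h, M) = -40 - 6*h + 2*h² + 4*M (j(h, M) = -4 + 2*((h*h + 2*M) + (h + 6)*(-3)) = -4 + 2*((h² + 2*M) + (6 + h)*(-3)) = -4 + 2*((h² + 2*M) + (-18 - 3*h)) = -4 + 2*(-18 + h² - 3*h + 2*M) = -4 + (-36 - 6*h + 2*h² + 4*M) = -40 - 6*h + 2*h² + 4*M)
Y(v, z) = (-40 + z - 2*v + 2*v²)/(2*z) (Y(v, z) = (z + (-40 - 6*v + 2*v² + 4*v))/(z + z) = (z + (-40 - 2*v + 2*v²))/((2*z)) = (-40 + z - 2*v + 2*v²)*(1/(2*z)) = (-40 + z - 2*v + 2*v²)/(2*z))
-124*Y(0, -1*15) = -124*(-20 + 0² + (-1*15)/2 - 1*0)/((-1*15)) = -124*(-20 + 0 + (½)*(-15) + 0)/(-15) = -(-124)*(-20 + 0 - 15/2 + 0)/15 = -(-124)*(-55)/(15*2) = -124*11/6 = -682/3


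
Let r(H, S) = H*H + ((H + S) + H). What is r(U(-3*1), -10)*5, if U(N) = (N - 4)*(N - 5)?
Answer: 16190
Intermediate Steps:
U(N) = (-5 + N)*(-4 + N) (U(N) = (-4 + N)*(-5 + N) = (-5 + N)*(-4 + N))
r(H, S) = S + H² + 2*H (r(H, S) = H² + (S + 2*H) = S + H² + 2*H)
r(U(-3*1), -10)*5 = (-10 + (20 + (-3*1)² - (-27))² + 2*(20 + (-3*1)² - (-27)))*5 = (-10 + (20 + (-3)² - 9*(-3))² + 2*(20 + (-3)² - 9*(-3)))*5 = (-10 + (20 + 9 + 27)² + 2*(20 + 9 + 27))*5 = (-10 + 56² + 2*56)*5 = (-10 + 3136 + 112)*5 = 3238*5 = 16190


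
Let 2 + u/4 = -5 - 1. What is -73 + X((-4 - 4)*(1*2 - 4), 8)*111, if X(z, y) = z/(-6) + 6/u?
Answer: -6237/16 ≈ -389.81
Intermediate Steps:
u = -32 (u = -8 + 4*(-5 - 1) = -8 + 4*(-6) = -8 - 24 = -32)
X(z, y) = -3/16 - z/6 (X(z, y) = z/(-6) + 6/(-32) = z*(-1/6) + 6*(-1/32) = -z/6 - 3/16 = -3/16 - z/6)
-73 + X((-4 - 4)*(1*2 - 4), 8)*111 = -73 + (-3/16 - (-4 - 4)*(1*2 - 4)/6)*111 = -73 + (-3/16 - (-4)*(2 - 4)/3)*111 = -73 + (-3/16 - (-4)*(-2)/3)*111 = -73 + (-3/16 - 1/6*16)*111 = -73 + (-3/16 - 8/3)*111 = -73 - 137/48*111 = -73 - 5069/16 = -6237/16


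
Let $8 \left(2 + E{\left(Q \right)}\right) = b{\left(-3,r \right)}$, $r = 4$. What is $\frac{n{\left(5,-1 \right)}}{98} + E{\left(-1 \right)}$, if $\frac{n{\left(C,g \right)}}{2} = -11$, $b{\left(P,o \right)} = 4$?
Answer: $- \frac{169}{98} \approx -1.7245$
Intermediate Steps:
$E{\left(Q \right)} = - \frac{3}{2}$ ($E{\left(Q \right)} = -2 + \frac{1}{8} \cdot 4 = -2 + \frac{1}{2} = - \frac{3}{2}$)
$n{\left(C,g \right)} = -22$ ($n{\left(C,g \right)} = 2 \left(-11\right) = -22$)
$\frac{n{\left(5,-1 \right)}}{98} + E{\left(-1 \right)} = - \frac{22}{98} - \frac{3}{2} = \left(-22\right) \frac{1}{98} - \frac{3}{2} = - \frac{11}{49} - \frac{3}{2} = - \frac{169}{98}$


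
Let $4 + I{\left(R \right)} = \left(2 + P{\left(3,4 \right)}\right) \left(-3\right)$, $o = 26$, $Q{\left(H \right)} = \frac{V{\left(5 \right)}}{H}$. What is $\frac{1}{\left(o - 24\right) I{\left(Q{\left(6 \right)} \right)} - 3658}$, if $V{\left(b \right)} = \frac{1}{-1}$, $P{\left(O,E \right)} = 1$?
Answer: $- \frac{1}{3684} \approx -0.00027144$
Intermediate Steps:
$V{\left(b \right)} = -1$
$Q{\left(H \right)} = - \frac{1}{H}$
$I{\left(R \right)} = -13$ ($I{\left(R \right)} = -4 + \left(2 + 1\right) \left(-3\right) = -4 + 3 \left(-3\right) = -4 - 9 = -13$)
$\frac{1}{\left(o - 24\right) I{\left(Q{\left(6 \right)} \right)} - 3658} = \frac{1}{\left(26 - 24\right) \left(-13\right) - 3658} = \frac{1}{2 \left(-13\right) - 3658} = \frac{1}{-26 - 3658} = \frac{1}{-3684} = - \frac{1}{3684}$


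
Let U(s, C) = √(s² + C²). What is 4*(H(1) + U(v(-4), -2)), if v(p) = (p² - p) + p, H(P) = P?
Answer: 4 + 8*√65 ≈ 68.498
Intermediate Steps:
v(p) = p²
U(s, C) = √(C² + s²)
4*(H(1) + U(v(-4), -2)) = 4*(1 + √((-2)² + ((-4)²)²)) = 4*(1 + √(4 + 16²)) = 4*(1 + √(4 + 256)) = 4*(1 + √260) = 4*(1 + 2*√65) = 4 + 8*√65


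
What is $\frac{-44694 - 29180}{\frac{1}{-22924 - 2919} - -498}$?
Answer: $- \frac{1909125782}{12869813} \approx -148.34$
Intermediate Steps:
$\frac{-44694 - 29180}{\frac{1}{-22924 - 2919} - -498} = - \frac{73874}{\frac{1}{-25843} + \left(-18475 + 18973\right)} = - \frac{73874}{- \frac{1}{25843} + 498} = - \frac{73874}{\frac{12869813}{25843}} = \left(-73874\right) \frac{25843}{12869813} = - \frac{1909125782}{12869813}$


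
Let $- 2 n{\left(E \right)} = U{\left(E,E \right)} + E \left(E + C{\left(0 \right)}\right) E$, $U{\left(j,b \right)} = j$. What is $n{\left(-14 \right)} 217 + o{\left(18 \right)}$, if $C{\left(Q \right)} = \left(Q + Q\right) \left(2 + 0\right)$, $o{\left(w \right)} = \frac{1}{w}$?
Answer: $\frac{5386375}{18} \approx 2.9924 \cdot 10^{5}$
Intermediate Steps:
$C{\left(Q \right)} = 4 Q$ ($C{\left(Q \right)} = 2 Q 2 = 4 Q$)
$n{\left(E \right)} = - \frac{E}{2} - \frac{E^{3}}{2}$ ($n{\left(E \right)} = - \frac{E + E \left(E + 4 \cdot 0\right) E}{2} = - \frac{E + E \left(E + 0\right) E}{2} = - \frac{E + E E E}{2} = - \frac{E + E E^{2}}{2} = - \frac{E + E^{3}}{2} = - \frac{E}{2} - \frac{E^{3}}{2}$)
$n{\left(-14 \right)} 217 + o{\left(18 \right)} = \frac{1}{2} \left(-14\right) \left(-1 - \left(-14\right)^{2}\right) 217 + \frac{1}{18} = \frac{1}{2} \left(-14\right) \left(-1 - 196\right) 217 + \frac{1}{18} = \frac{1}{2} \left(-14\right) \left(-197\right) 217 + \frac{1}{18} = 1379 \cdot 217 + \frac{1}{18} = 299243 + \frac{1}{18} = \frac{5386375}{18}$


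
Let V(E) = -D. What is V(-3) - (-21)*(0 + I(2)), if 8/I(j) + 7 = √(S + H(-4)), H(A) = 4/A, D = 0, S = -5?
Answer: -1176/55 - 168*I*√6/55 ≈ -21.382 - 7.4821*I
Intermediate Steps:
V(E) = 0 (V(E) = -1*0 = 0)
I(j) = 8/(-7 + I*√6) (I(j) = 8/(-7 + √(-5 + 4/(-4))) = 8/(-7 + √(-5 + 4*(-¼))) = 8/(-7 + √(-5 - 1)) = 8/(-7 + √(-6)) = 8/(-7 + I*√6))
V(-3) - (-21)*(0 + I(2)) = 0 - (-21)*(0 + (-56/55 - 8*I*√6/55)) = 0 - (-21)*(-56/55 - 8*I*√6/55) = 0 - 21*(56/55 + 8*I*√6/55) = 0 + (-1176/55 - 168*I*√6/55) = -1176/55 - 168*I*√6/55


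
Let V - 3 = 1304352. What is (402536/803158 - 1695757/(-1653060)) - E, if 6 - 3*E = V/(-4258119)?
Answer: -180620983393437827/314076104679616340 ≈ -0.57509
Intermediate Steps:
V = 1304355 (V = 3 + 1304352 = 1304355)
E = 8951023/4258119 (E = 2 - 434785/(-4258119) = 2 - 434785*(-1)/4258119 = 2 - ⅓*(-434785/1419373) = 2 + 434785/4258119 = 8951023/4258119 ≈ 2.1021)
(402536/803158 - 1695757/(-1653060)) - E = (402536/803158 - 1695757/(-1653060)) - 1*8951023/4258119 = (402536*(1/803158) - 1695757*(-1/1653060)) - 8951023/4258119 = (201268/401579 + 1695757/1653060) - 8951023/4258119 = 1013688480383/663834181740 - 8951023/4258119 = -180620983393437827/314076104679616340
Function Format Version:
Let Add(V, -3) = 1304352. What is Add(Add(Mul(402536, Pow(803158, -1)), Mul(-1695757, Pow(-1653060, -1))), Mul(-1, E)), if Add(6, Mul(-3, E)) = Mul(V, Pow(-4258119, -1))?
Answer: Rational(-180620983393437827, 314076104679616340) ≈ -0.57509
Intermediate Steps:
V = 1304355 (V = Add(3, 1304352) = 1304355)
E = Rational(8951023, 4258119) (E = Add(2, Mul(Rational(-1, 3), Mul(1304355, Pow(-4258119, -1)))) = Add(2, Mul(Rational(-1, 3), Mul(1304355, Rational(-1, 4258119)))) = Add(2, Mul(Rational(-1, 3), Rational(-434785, 1419373))) = Add(2, Rational(434785, 4258119)) = Rational(8951023, 4258119) ≈ 2.1021)
Add(Add(Mul(402536, Pow(803158, -1)), Mul(-1695757, Pow(-1653060, -1))), Mul(-1, E)) = Add(Add(Mul(402536, Pow(803158, -1)), Mul(-1695757, Pow(-1653060, -1))), Mul(-1, Rational(8951023, 4258119))) = Add(Add(Mul(402536, Rational(1, 803158)), Mul(-1695757, Rational(-1, 1653060))), Rational(-8951023, 4258119)) = Add(Add(Rational(201268, 401579), Rational(1695757, 1653060)), Rational(-8951023, 4258119)) = Add(Rational(1013688480383, 663834181740), Rational(-8951023, 4258119)) = Rational(-180620983393437827, 314076104679616340)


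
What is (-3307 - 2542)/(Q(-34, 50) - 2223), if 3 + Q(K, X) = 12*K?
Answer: 5849/2634 ≈ 2.2206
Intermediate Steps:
Q(K, X) = -3 + 12*K
(-3307 - 2542)/(Q(-34, 50) - 2223) = (-3307 - 2542)/((-3 + 12*(-34)) - 2223) = -5849/((-3 - 408) - 2223) = -5849/(-411 - 2223) = -5849/(-2634) = -5849*(-1/2634) = 5849/2634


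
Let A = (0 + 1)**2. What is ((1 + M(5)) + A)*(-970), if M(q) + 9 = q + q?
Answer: -2910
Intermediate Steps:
A = 1 (A = 1**2 = 1)
M(q) = -9 + 2*q (M(q) = -9 + (q + q) = -9 + 2*q)
((1 + M(5)) + A)*(-970) = ((1 + (-9 + 2*5)) + 1)*(-970) = ((1 + (-9 + 10)) + 1)*(-970) = ((1 + 1) + 1)*(-970) = (2 + 1)*(-970) = 3*(-970) = -2910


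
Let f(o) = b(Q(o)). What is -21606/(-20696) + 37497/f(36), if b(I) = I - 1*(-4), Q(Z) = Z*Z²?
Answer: 8577759/4642670 ≈ 1.8476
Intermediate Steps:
Q(Z) = Z³
b(I) = 4 + I (b(I) = I + 4 = 4 + I)
f(o) = 4 + o³
-21606/(-20696) + 37497/f(36) = -21606/(-20696) + 37497/(4 + 36³) = -21606*(-1/20696) + 37497/(4 + 46656) = 831/796 + 37497/46660 = 8577759/4642670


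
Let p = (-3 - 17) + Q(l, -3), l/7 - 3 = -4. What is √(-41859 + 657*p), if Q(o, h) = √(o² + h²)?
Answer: 3*√(-6111 + 73*√58) ≈ 223.6*I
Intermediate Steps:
l = -7 (l = 21 + 7*(-4) = 21 - 28 = -7)
Q(o, h) = √(h² + o²)
p = -20 + √58 (p = (-3 - 17) + √((-3)² + (-7)²) = -20 + √(9 + 49) = -20 + √58 ≈ -12.384)
√(-41859 + 657*p) = √(-41859 + 657*(-20 + √58)) = √(-41859 + (-13140 + 657*√58)) = √(-54999 + 657*√58)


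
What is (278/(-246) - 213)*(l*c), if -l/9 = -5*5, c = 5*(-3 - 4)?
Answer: 69137250/41 ≈ 1.6863e+6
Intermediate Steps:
c = -35 (c = 5*(-7) = -35)
l = 225 (l = -(-45)*5 = -9*(-25) = 225)
(278/(-246) - 213)*(l*c) = (278/(-246) - 213)*(225*(-35)) = (278*(-1/246) - 213)*(-7875) = (-139/123 - 213)*(-7875) = -26338/123*(-7875) = 69137250/41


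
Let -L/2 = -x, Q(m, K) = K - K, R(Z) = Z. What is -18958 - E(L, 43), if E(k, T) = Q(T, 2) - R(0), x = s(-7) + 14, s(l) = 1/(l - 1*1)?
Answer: -18958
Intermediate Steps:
s(l) = 1/(-1 + l) (s(l) = 1/(l - 1) = 1/(-1 + l))
Q(m, K) = 0
x = 111/8 (x = 1/(-1 - 7) + 14 = 1/(-8) + 14 = -1/8 + 14 = 111/8 ≈ 13.875)
L = 111/4 (L = -(-2)*111/8 = -2*(-111/8) = 111/4 ≈ 27.750)
E(k, T) = 0 (E(k, T) = 0 - 1*0 = 0 + 0 = 0)
-18958 - E(L, 43) = -18958 - 1*0 = -18958 + 0 = -18958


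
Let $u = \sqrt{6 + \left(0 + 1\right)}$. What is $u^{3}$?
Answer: $7 \sqrt{7} \approx 18.52$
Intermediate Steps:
$u = \sqrt{7}$ ($u = \sqrt{6 + 1} = \sqrt{7} \approx 2.6458$)
$u^{3} = \left(\sqrt{7}\right)^{3} = 7 \sqrt{7}$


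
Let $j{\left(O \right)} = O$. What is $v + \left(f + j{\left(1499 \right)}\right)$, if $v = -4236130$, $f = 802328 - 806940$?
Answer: $-4239243$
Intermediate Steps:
$f = -4612$
$v + \left(f + j{\left(1499 \right)}\right) = -4236130 + \left(-4612 + 1499\right) = -4236130 - 3113 = -4239243$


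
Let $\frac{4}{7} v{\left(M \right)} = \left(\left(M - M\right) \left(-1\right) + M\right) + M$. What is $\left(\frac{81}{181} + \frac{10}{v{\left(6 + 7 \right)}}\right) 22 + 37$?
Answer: $\frac{851229}{16471} \approx 51.68$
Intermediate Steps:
$v{\left(M \right)} = \frac{7 M}{2}$ ($v{\left(M \right)} = \frac{7 \left(\left(\left(M - M\right) \left(-1\right) + M\right) + M\right)}{4} = \frac{7 \left(\left(0 \left(-1\right) + M\right) + M\right)}{4} = \frac{7 \left(\left(0 + M\right) + M\right)}{4} = \frac{7 \left(M + M\right)}{4} = \frac{7 \cdot 2 M}{4} = \frac{7 M}{2}$)
$\left(\frac{81}{181} + \frac{10}{v{\left(6 + 7 \right)}}\right) 22 + 37 = \left(\frac{81}{181} + \frac{10}{\frac{7}{2} \left(6 + 7\right)}\right) 22 + 37 = \left(81 \cdot \frac{1}{181} + \frac{10}{\frac{7}{2} \cdot 13}\right) 22 + 37 = \left(\frac{81}{181} + \frac{10}{\frac{91}{2}}\right) 22 + 37 = \left(\frac{81}{181} + 10 \cdot \frac{2}{91}\right) 22 + 37 = \left(\frac{81}{181} + \frac{20}{91}\right) 22 + 37 = \frac{10991}{16471} \cdot 22 + 37 = \frac{241802}{16471} + 37 = \frac{851229}{16471}$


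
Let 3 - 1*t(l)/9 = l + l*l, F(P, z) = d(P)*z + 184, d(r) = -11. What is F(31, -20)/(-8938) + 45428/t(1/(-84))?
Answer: 159161609186/94970719 ≈ 1675.9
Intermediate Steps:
F(P, z) = 184 - 11*z (F(P, z) = -11*z + 184 = 184 - 11*z)
t(l) = 27 - 9*l - 9*l² (t(l) = 27 - 9*(l + l*l) = 27 - 9*(l + l²) = 27 + (-9*l - 9*l²) = 27 - 9*l - 9*l²)
F(31, -20)/(-8938) + 45428/t(1/(-84)) = (184 - 11*(-20))/(-8938) + 45428/(27 - 9/(-84) - 9*(1/(-84))²) = (184 + 220)*(-1/8938) + 45428/(27 - 9*(-1/84) - 9*(-1/84)²) = 404*(-1/8938) + 45428/(27 + 3/28 - 9*1/7056) = -202/4469 + 45428/(27 + 3/28 - 1/784) = -202/4469 + 45428/(21251/784) = -202/4469 + 45428*(784/21251) = -202/4469 + 35615552/21251 = 159161609186/94970719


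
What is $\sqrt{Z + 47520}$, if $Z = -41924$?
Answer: $2 \sqrt{1399} \approx 74.806$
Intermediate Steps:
$\sqrt{Z + 47520} = \sqrt{-41924 + 47520} = \sqrt{5596} = 2 \sqrt{1399}$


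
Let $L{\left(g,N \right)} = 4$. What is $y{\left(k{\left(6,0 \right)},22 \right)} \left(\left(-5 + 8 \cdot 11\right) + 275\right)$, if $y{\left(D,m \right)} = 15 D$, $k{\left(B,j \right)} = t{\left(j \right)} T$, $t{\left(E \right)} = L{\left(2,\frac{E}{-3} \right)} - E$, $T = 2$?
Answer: $42960$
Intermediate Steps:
$t{\left(E \right)} = 4 - E$
$k{\left(B,j \right)} = 8 - 2 j$ ($k{\left(B,j \right)} = \left(4 - j\right) 2 = 8 - 2 j$)
$y{\left(k{\left(6,0 \right)},22 \right)} \left(\left(-5 + 8 \cdot 11\right) + 275\right) = 15 \left(8 - 0\right) \left(\left(-5 + 8 \cdot 11\right) + 275\right) = 15 \left(8 + 0\right) \left(\left(-5 + 88\right) + 275\right) = 15 \cdot 8 \left(83 + 275\right) = 120 \cdot 358 = 42960$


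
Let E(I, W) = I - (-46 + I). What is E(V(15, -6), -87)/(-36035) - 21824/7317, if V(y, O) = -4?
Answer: -786764422/263668095 ≈ -2.9839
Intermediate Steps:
E(I, W) = 46 (E(I, W) = I + (46 - I) = 46)
E(V(15, -6), -87)/(-36035) - 21824/7317 = 46/(-36035) - 21824/7317 = 46*(-1/36035) - 21824*1/7317 = -46/36035 - 21824/7317 = -786764422/263668095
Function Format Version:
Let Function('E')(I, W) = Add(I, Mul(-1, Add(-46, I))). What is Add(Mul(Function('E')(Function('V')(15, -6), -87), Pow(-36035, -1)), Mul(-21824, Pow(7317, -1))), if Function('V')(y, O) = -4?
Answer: Rational(-786764422, 263668095) ≈ -2.9839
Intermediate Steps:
Function('E')(I, W) = 46 (Function('E')(I, W) = Add(I, Add(46, Mul(-1, I))) = 46)
Add(Mul(Function('E')(Function('V')(15, -6), -87), Pow(-36035, -1)), Mul(-21824, Pow(7317, -1))) = Add(Mul(46, Pow(-36035, -1)), Mul(-21824, Pow(7317, -1))) = Add(Mul(46, Rational(-1, 36035)), Mul(-21824, Rational(1, 7317))) = Add(Rational(-46, 36035), Rational(-21824, 7317)) = Rational(-786764422, 263668095)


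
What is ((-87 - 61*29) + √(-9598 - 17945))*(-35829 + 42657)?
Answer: -12672768 + 6828*I*√27543 ≈ -1.2673e+7 + 1.1332e+6*I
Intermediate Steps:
((-87 - 61*29) + √(-9598 - 17945))*(-35829 + 42657) = ((-87 - 1769) + √(-27543))*6828 = (-1856 + I*√27543)*6828 = -12672768 + 6828*I*√27543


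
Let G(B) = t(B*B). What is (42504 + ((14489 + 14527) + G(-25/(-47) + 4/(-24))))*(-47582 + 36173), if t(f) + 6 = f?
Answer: -21628003060835/26508 ≈ -8.1590e+8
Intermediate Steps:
t(f) = -6 + f
G(B) = -6 + B² (G(B) = -6 + B*B = -6 + B²)
(42504 + ((14489 + 14527) + G(-25/(-47) + 4/(-24))))*(-47582 + 36173) = (42504 + ((14489 + 14527) + (-6 + (-25/(-47) + 4/(-24))²)))*(-47582 + 36173) = (42504 + (29016 + (-6 + (-25*(-1/47) + 4*(-1/24))²)))*(-11409) = (42504 + (29016 + (-6 + (25/47 - ⅙)²)))*(-11409) = (42504 + (29016 + (-6 + (103/282)²)))*(-11409) = (42504 + (29016 + (-6 + 10609/79524)))*(-11409) = (42504 + (29016 - 466535/79524))*(-11409) = (42504 + 2307001849/79524)*(-11409) = (5687089945/79524)*(-11409) = -21628003060835/26508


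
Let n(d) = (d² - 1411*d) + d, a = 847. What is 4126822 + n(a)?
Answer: 3649961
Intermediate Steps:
n(d) = d² - 1410*d
4126822 + n(a) = 4126822 + 847*(-1410 + 847) = 4126822 + 847*(-563) = 4126822 - 476861 = 3649961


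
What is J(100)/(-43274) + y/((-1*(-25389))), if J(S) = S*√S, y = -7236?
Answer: -2686664/8719711 ≈ -0.30811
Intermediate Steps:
J(S) = S^(3/2)
J(100)/(-43274) + y/((-1*(-25389))) = 100^(3/2)/(-43274) - 7236/((-1*(-25389))) = 1000*(-1/43274) - 7236/25389 = -500/21637 - 7236*1/25389 = -500/21637 - 804/2821 = -2686664/8719711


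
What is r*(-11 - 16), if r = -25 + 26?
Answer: -27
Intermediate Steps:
r = 1
r*(-11 - 16) = 1*(-11 - 16) = 1*(-27) = -27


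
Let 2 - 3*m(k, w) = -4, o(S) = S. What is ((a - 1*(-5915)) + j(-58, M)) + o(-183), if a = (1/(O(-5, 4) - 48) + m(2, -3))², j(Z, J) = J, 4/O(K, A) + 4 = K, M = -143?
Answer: 1063191313/190096 ≈ 5592.9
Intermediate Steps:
O(K, A) = 4/(-4 + K)
m(k, w) = 2 (m(k, w) = ⅔ - ⅓*(-4) = ⅔ + 4/3 = 2)
a = 744769/190096 (a = (1/(4/(-4 - 5) - 48) + 2)² = (1/(4/(-9) - 48) + 2)² = (1/(4*(-⅑) - 48) + 2)² = (1/(-4/9 - 48) + 2)² = (1/(-436/9) + 2)² = (-9/436 + 2)² = (863/436)² = 744769/190096 ≈ 3.9179)
((a - 1*(-5915)) + j(-58, M)) + o(-183) = ((744769/190096 - 1*(-5915)) - 143) - 183 = ((744769/190096 + 5915) - 143) - 183 = (1125162609/190096 - 143) - 183 = 1097978881/190096 - 183 = 1063191313/190096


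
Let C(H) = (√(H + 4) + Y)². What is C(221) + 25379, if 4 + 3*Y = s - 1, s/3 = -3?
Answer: 229372/9 ≈ 25486.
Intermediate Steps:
s = -9 (s = 3*(-3) = -9)
Y = -14/3 (Y = -4/3 + (-9 - 1)/3 = -4/3 + (⅓)*(-10) = -4/3 - 10/3 = -14/3 ≈ -4.6667)
C(H) = (-14/3 + √(4 + H))² (C(H) = (√(H + 4) - 14/3)² = (√(4 + H) - 14/3)² = (-14/3 + √(4 + H))²)
C(221) + 25379 = (-14 + 3*√(4 + 221))²/9 + 25379 = (-14 + 3*√225)²/9 + 25379 = (-14 + 3*15)²/9 + 25379 = (-14 + 45)²/9 + 25379 = (⅑)*31² + 25379 = (⅑)*961 + 25379 = 961/9 + 25379 = 229372/9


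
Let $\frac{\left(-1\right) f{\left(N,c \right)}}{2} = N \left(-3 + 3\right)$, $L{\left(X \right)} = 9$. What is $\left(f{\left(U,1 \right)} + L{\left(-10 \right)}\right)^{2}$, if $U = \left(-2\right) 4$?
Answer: $81$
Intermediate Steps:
$U = -8$
$f{\left(N,c \right)} = 0$ ($f{\left(N,c \right)} = - 2 N \left(-3 + 3\right) = - 2 N 0 = \left(-2\right) 0 = 0$)
$\left(f{\left(U,1 \right)} + L{\left(-10 \right)}\right)^{2} = \left(0 + 9\right)^{2} = 9^{2} = 81$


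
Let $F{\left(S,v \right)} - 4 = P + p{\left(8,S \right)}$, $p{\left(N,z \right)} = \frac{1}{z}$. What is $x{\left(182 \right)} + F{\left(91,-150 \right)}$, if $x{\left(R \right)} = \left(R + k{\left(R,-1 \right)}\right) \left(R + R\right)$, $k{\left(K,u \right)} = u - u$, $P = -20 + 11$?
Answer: $\frac{6028114}{91} \approx 66243.0$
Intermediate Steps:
$P = -9$
$k{\left(K,u \right)} = 0$
$F{\left(S,v \right)} = -5 + \frac{1}{S}$ ($F{\left(S,v \right)} = 4 - \left(9 - \frac{1}{S}\right) = -5 + \frac{1}{S}$)
$x{\left(R \right)} = 2 R^{2}$ ($x{\left(R \right)} = \left(R + 0\right) \left(R + R\right) = R 2 R = 2 R^{2}$)
$x{\left(182 \right)} + F{\left(91,-150 \right)} = 2 \cdot 182^{2} - \left(5 - \frac{1}{91}\right) = 2 \cdot 33124 + \left(-5 + \frac{1}{91}\right) = 66248 - \frac{454}{91} = \frac{6028114}{91}$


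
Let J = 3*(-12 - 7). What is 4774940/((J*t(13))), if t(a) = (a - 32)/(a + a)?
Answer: 124148440/1083 ≈ 1.1463e+5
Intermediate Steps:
t(a) = (-32 + a)/(2*a) (t(a) = (-32 + a)/((2*a)) = (-32 + a)*(1/(2*a)) = (-32 + a)/(2*a))
J = -57 (J = 3*(-19) = -57)
4774940/((J*t(13))) = 4774940/((-57*(-32 + 13)/(2*13))) = 4774940/((-57*(-19)/(2*13))) = 4774940/((-57*(-19/26))) = 4774940/(1083/26) = 4774940*(26/1083) = 124148440/1083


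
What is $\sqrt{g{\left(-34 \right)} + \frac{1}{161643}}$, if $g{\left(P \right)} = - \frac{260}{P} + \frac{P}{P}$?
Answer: $\frac{\sqrt{65295066877878}}{2747931} \approx 2.9406$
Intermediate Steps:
$g{\left(P \right)} = 1 - \frac{260}{P}$ ($g{\left(P \right)} = - \frac{260}{P} + 1 = 1 - \frac{260}{P}$)
$\sqrt{g{\left(-34 \right)} + \frac{1}{161643}} = \sqrt{\frac{-260 - 34}{-34} + \frac{1}{161643}} = \sqrt{\left(- \frac{1}{34}\right) \left(-294\right) + \frac{1}{161643}} = \sqrt{\frac{147}{17} + \frac{1}{161643}} = \sqrt{\frac{23761538}{2747931}} = \frac{\sqrt{65295066877878}}{2747931}$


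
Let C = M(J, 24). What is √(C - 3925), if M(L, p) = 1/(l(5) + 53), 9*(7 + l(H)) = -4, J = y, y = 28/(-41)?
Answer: I*√659788810/410 ≈ 62.65*I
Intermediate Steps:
y = -28/41 (y = 28*(-1/41) = -28/41 ≈ -0.68293)
J = -28/41 ≈ -0.68293
l(H) = -67/9 (l(H) = -7 + (⅑)*(-4) = -7 - 4/9 = -67/9)
M(L, p) = 9/410 (M(L, p) = 1/(-67/9 + 53) = 1/(410/9) = 9/410)
C = 9/410 ≈ 0.021951
√(C - 3925) = √(9/410 - 3925) = √(-1609241/410) = I*√659788810/410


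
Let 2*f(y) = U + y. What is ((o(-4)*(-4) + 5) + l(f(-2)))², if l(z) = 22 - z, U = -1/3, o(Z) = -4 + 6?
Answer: 14641/36 ≈ 406.69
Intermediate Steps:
o(Z) = 2
U = -⅓ (U = -1*⅓ = -⅓ ≈ -0.33333)
f(y) = -⅙ + y/2 (f(y) = (-⅓ + y)/2 = -⅙ + y/2)
((o(-4)*(-4) + 5) + l(f(-2)))² = ((2*(-4) + 5) + (22 - (-⅙ + (½)*(-2))))² = ((-8 + 5) + (22 - (-⅙ - 1)))² = (-3 + (22 - 1*(-7/6)))² = (-3 + (22 + 7/6))² = (-3 + 139/6)² = (121/6)² = 14641/36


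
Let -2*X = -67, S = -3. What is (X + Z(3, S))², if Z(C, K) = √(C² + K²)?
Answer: 4561/4 + 201*√2 ≈ 1424.5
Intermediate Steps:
X = 67/2 (X = -½*(-67) = 67/2 ≈ 33.500)
(X + Z(3, S))² = (67/2 + √(3² + (-3)²))² = (67/2 + √(9 + 9))² = (67/2 + √18)² = (67/2 + 3*√2)²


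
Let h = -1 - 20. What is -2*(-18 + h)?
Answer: 78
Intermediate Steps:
h = -21
-2*(-18 + h) = -2*(-18 - 21) = -2*(-39) = 78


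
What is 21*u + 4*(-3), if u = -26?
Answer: -558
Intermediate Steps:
21*u + 4*(-3) = 21*(-26) + 4*(-3) = -546 - 12 = -558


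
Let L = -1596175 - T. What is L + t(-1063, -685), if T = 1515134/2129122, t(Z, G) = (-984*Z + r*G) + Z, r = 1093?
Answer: -47719927382/36709 ≈ -1.3000e+6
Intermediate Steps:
t(Z, G) = -983*Z + 1093*G (t(Z, G) = (-984*Z + 1093*G) + Z = -983*Z + 1093*G)
T = 26123/36709 (T = 1515134*(1/2129122) = 26123/36709 ≈ 0.71162)
L = -58594014198/36709 (L = -1596175 - 1*26123/36709 = -1596175 - 26123/36709 = -58594014198/36709 ≈ -1.5962e+6)
L + t(-1063, -685) = -58594014198/36709 + (-983*(-1063) + 1093*(-685)) = -58594014198/36709 + (1044929 - 748705) = -58594014198/36709 + 296224 = -47719927382/36709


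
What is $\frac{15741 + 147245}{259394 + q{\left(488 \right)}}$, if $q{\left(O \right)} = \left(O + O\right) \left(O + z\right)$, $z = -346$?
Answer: $\frac{81493}{198993} \approx 0.40953$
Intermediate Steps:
$q{\left(O \right)} = 2 O \left(-346 + O\right)$ ($q{\left(O \right)} = \left(O + O\right) \left(O - 346\right) = 2 O \left(-346 + O\right)$)
$\frac{15741 + 147245}{259394 + q{\left(488 \right)}} = \frac{15741 + 147245}{259394 + 2 \cdot 488 \left(-346 + 488\right)} = \frac{162986}{259394 + 2 \cdot 488 \cdot 142} = \frac{162986}{259394 + 138592} = \frac{162986}{397986} = 162986 \cdot \frac{1}{397986} = \frac{81493}{198993}$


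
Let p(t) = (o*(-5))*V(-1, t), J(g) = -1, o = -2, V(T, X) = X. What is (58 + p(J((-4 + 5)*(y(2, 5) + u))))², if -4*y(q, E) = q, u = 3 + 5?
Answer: 2304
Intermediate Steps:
u = 8
y(q, E) = -q/4
p(t) = 10*t (p(t) = (-2*(-5))*t = 10*t)
(58 + p(J((-4 + 5)*(y(2, 5) + u))))² = (58 + 10*(-1))² = (58 - 10)² = 48² = 2304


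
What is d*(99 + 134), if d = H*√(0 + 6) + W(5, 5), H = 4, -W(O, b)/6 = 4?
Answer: -5592 + 932*√6 ≈ -3309.1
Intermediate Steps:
W(O, b) = -24 (W(O, b) = -6*4 = -24)
d = -24 + 4*√6 (d = 4*√(0 + 6) - 24 = 4*√6 - 24 = -24 + 4*√6 ≈ -14.202)
d*(99 + 134) = (-24 + 4*√6)*(99 + 134) = (-24 + 4*√6)*233 = -5592 + 932*√6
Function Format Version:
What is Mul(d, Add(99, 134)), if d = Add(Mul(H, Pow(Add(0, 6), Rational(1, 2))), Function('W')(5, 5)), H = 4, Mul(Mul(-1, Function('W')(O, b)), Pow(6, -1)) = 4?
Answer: Add(-5592, Mul(932, Pow(6, Rational(1, 2)))) ≈ -3309.1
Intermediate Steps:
Function('W')(O, b) = -24 (Function('W')(O, b) = Mul(-6, 4) = -24)
d = Add(-24, Mul(4, Pow(6, Rational(1, 2)))) (d = Add(Mul(4, Pow(Add(0, 6), Rational(1, 2))), -24) = Add(Mul(4, Pow(6, Rational(1, 2))), -24) = Add(-24, Mul(4, Pow(6, Rational(1, 2)))) ≈ -14.202)
Mul(d, Add(99, 134)) = Mul(Add(-24, Mul(4, Pow(6, Rational(1, 2)))), Add(99, 134)) = Mul(Add(-24, Mul(4, Pow(6, Rational(1, 2)))), 233) = Add(-5592, Mul(932, Pow(6, Rational(1, 2))))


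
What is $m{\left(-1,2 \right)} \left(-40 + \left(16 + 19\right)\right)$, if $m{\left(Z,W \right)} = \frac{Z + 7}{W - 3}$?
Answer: $30$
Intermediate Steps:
$m{\left(Z,W \right)} = \frac{7 + Z}{-3 + W}$
$m{\left(-1,2 \right)} \left(-40 + \left(16 + 19\right)\right) = \frac{7 - 1}{-3 + 2} \left(-40 + \left(16 + 19\right)\right) = \frac{1}{-1} \cdot 6 \left(-40 + 35\right) = \left(-1\right) 6 \left(-5\right) = \left(-6\right) \left(-5\right) = 30$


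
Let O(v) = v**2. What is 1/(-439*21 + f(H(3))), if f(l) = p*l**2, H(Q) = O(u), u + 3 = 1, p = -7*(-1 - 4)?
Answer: -1/8659 ≈ -0.00011549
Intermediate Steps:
p = 35 (p = -7*(-5) = 35)
u = -2 (u = -3 + 1 = -2)
H(Q) = 4 (H(Q) = (-2)**2 = 4)
f(l) = 35*l**2
1/(-439*21 + f(H(3))) = 1/(-439*21 + 35*4**2) = 1/(-9219 + 35*16) = 1/(-9219 + 560) = 1/(-8659) = -1/8659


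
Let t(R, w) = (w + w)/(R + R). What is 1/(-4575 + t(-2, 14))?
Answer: -1/4582 ≈ -0.00021825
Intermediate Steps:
t(R, w) = w/R (t(R, w) = (2*w)/((2*R)) = (2*w)*(1/(2*R)) = w/R)
1/(-4575 + t(-2, 14)) = 1/(-4575 + 14/(-2)) = 1/(-4575 + 14*(-½)) = 1/(-4575 - 7) = 1/(-4582) = -1/4582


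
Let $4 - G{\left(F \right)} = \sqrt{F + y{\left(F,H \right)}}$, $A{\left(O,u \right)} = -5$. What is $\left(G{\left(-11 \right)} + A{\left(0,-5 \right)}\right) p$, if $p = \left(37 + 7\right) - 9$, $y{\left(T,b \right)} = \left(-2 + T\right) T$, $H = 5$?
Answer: $-35 - 70 \sqrt{33} \approx -437.12$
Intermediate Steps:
$y{\left(T,b \right)} = T \left(-2 + T\right)$
$p = 35$ ($p = 44 - 9 = 35$)
$G{\left(F \right)} = 4 - \sqrt{F + F \left(-2 + F\right)}$
$\left(G{\left(-11 \right)} + A{\left(0,-5 \right)}\right) p = \left(\left(4 - \sqrt{- 11 \left(-1 - 11\right)}\right) - 5\right) 35 = \left(\left(4 - \sqrt{\left(-11\right) \left(-12\right)}\right) - 5\right) 35 = \left(\left(4 - \sqrt{132}\right) - 5\right) 35 = \left(\left(4 - 2 \sqrt{33}\right) - 5\right) 35 = \left(-1 - 2 \sqrt{33}\right) 35 = -35 - 70 \sqrt{33}$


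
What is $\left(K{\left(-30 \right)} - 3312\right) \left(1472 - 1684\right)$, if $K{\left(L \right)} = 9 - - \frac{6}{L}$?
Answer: $\frac{3501392}{5} \approx 7.0028 \cdot 10^{5}$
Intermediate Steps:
$K{\left(L \right)} = 9 + \frac{6}{L}$
$\left(K{\left(-30 \right)} - 3312\right) \left(1472 - 1684\right) = \left(\left(9 + \frac{6}{-30}\right) - 3312\right) \left(1472 - 1684\right) = \left(\left(9 + 6 \left(- \frac{1}{30}\right)\right) - 3312\right) \left(-212\right) = \left(\left(9 - \frac{1}{5}\right) - 3312\right) \left(-212\right) = \left(\frac{44}{5} - 3312\right) \left(-212\right) = \left(- \frac{16516}{5}\right) \left(-212\right) = \frac{3501392}{5}$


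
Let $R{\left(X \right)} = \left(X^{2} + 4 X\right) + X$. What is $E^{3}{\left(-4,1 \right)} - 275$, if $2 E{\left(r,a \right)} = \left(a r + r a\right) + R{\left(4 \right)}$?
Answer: $2469$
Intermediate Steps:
$R{\left(X \right)} = X^{2} + 5 X$
$E{\left(r,a \right)} = 18 + a r$ ($E{\left(r,a \right)} = \frac{\left(a r + r a\right) + 4 \left(5 + 4\right)}{2} = \frac{\left(a r + a r\right) + 4 \cdot 9}{2} = \frac{2 a r + 36}{2} = \frac{36 + 2 a r}{2} = 18 + a r$)
$E^{3}{\left(-4,1 \right)} - 275 = \left(18 + 1 \left(-4\right)\right)^{3} - 275 = \left(18 - 4\right)^{3} - 275 = 14^{3} - 275 = 2744 - 275 = 2469$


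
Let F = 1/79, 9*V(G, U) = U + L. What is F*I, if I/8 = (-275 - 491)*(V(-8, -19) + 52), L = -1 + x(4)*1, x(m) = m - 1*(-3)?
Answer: -2788240/711 ≈ -3921.6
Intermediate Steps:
x(m) = 3 + m (x(m) = m + 3 = 3 + m)
L = 6 (L = -1 + (3 + 4)*1 = -1 + 7*1 = -1 + 7 = 6)
V(G, U) = ⅔ + U/9 (V(G, U) = (U + 6)/9 = (6 + U)/9 = ⅔ + U/9)
I = -2788240/9 (I = 8*((-275 - 491)*((⅔ + (⅑)*(-19)) + 52)) = 8*(-766*((⅔ - 19/9) + 52)) = 8*(-766*(-13/9 + 52)) = 8*(-766*455/9) = 8*(-348530/9) = -2788240/9 ≈ -3.0980e+5)
F = 1/79 ≈ 0.012658
F*I = (1/79)*(-2788240/9) = -2788240/711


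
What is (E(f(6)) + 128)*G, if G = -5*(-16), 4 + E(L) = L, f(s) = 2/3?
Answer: 29920/3 ≈ 9973.3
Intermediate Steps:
f(s) = 2/3 (f(s) = 2*(1/3) = 2/3)
E(L) = -4 + L
G = 80
(E(f(6)) + 128)*G = ((-4 + 2/3) + 128)*80 = (-10/3 + 128)*80 = (374/3)*80 = 29920/3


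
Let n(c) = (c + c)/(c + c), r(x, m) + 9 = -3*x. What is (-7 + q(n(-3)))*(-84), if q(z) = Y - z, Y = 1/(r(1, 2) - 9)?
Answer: 676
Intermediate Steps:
r(x, m) = -9 - 3*x
Y = -1/21 (Y = 1/((-9 - 3*1) - 9) = 1/((-9 - 3) - 9) = 1/(-12 - 9) = 1/(-21) = -1/21 ≈ -0.047619)
n(c) = 1 (n(c) = (2*c)/((2*c)) = (2*c)*(1/(2*c)) = 1)
q(z) = -1/21 - z
(-7 + q(n(-3)))*(-84) = (-7 + (-1/21 - 1*1))*(-84) = (-7 + (-1/21 - 1))*(-84) = (-7 - 22/21)*(-84) = -169/21*(-84) = 676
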